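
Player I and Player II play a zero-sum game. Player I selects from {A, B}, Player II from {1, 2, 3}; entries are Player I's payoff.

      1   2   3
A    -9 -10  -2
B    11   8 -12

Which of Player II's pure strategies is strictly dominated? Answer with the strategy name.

1

2 holds Player I's payoff strictly below 1 in every row: -10 < -9, 8 < 11.
So 1 is strictly dominated for Player II.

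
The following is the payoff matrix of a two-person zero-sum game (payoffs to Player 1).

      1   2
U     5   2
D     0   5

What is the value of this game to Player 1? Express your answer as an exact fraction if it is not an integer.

25/8

Row minima: U → 2, D → 0; maximin = 2.
Column maxima: 1 → 5, 2 → 5; minimax = 5.
2 ≠ 5, so there is no saddle point; optimal play is mixed.
Let Player 1 play U with probability p. Expected payoff against 1: 5p + 0(1−p) = 5p; against 2: 2p + 5(1−p) = −3p + 5.
Setting these equal: 5p = −3p + 5 ⇒ 8p = 5 ⇒ p = 5/8, and the value is (5)·(5/8) = 25/8.
For Player 2: with q = P(1), equating U's and D's payoffs gives 3q + 2 = −5q + 5 ⇒ q = 3/8.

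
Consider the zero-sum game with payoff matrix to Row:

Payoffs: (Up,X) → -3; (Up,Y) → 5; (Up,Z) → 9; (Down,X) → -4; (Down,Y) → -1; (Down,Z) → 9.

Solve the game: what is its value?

Row minima: Up → -3, Down → -4; maximin = -3.
Column maxima: X → -3, Y → 5, Z → 9; minimax = -3.
Since maximin = minimax = -3, there is a saddle point and the value is -3.

-3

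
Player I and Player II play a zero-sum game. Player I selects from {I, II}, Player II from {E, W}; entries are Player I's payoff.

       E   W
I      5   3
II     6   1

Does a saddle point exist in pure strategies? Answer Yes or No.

Row minima: I → 3, II → 1; maximin = 3.
Column maxima: E → 6, W → 3; minimax = 3.
maximin = minimax = 3, so a saddle point exists.

Yes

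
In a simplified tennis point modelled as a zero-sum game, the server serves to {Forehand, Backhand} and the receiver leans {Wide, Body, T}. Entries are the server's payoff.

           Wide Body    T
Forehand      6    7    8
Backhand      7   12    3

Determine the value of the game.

Row minima: Forehand → 6, Backhand → 3; maximin = 6.
Column maxima: Wide → 7, Body → 12, T → 8; minimax = 7.
6 ≠ 7, so there is no saddle point; optimal play is mixed.
Body is strictly dominated by Wide (it gives the server strictly more in every row), so the receiver never plays it.
On the remaining 2×2 (Forehand, Backhand vs Wide, T):
Let the server play Forehand with probability p. Expected payoff against Wide: 6p + 7(1−p) = −p + 7; against T: 8p + 3(1−p) = 5p + 3.
Setting these equal: −p + 7 = 5p + 3 ⇒ −6p = -4 ⇒ p = 2/3, and the value is (-1)·(2/3) + 7 = 19/3.
For the receiver: with q = P(Wide), equating Forehand's and Backhand's payoffs gives −2q + 8 = 4q + 3 ⇒ q = 5/6.

19/3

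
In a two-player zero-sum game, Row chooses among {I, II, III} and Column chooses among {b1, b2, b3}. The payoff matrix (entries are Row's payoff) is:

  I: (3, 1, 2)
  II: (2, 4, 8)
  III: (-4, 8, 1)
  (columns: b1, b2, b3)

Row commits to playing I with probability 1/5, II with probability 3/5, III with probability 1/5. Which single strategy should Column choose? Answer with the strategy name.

b1

If Column plays b1, Row's expected payoff is (1/5)·3 + (3/5)·2 + (1/5)·(-4) = 1.
If Column plays b2, Row's expected payoff is (1/5)·1 + (3/5)·4 + (1/5)·8 = 21/5.
If Column plays b3, Row's expected payoff is (1/5)·2 + (3/5)·8 + (1/5)·1 = 27/5.
Column minimizes Row's payoff; the smallest is 1, so the best response is b1.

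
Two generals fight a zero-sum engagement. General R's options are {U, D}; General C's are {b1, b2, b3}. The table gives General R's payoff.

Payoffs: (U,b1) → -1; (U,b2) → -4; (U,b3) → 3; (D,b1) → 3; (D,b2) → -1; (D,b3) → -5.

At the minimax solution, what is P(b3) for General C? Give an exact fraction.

3/11

Row minima: U → -4, D → -5; maximin = -4.
Column maxima: b1 → 3, b2 → -1, b3 → 3; minimax = -1.
-4 ≠ -1, so there is no saddle point; optimal play is mixed.
b1 is strictly dominated by b2 (it gives General R strictly more in every row), so General C never plays it.
On the remaining 2×2 (U, D vs b2, b3):
Let General R play U with probability p. Expected payoff against b2: (-4)p + (-1)(1−p) = −3p − 1; against b3: 3p + (-5)(1−p) = 8p − 5.
Setting these equal: −3p − 1 = 8p − 5 ⇒ −11p = -4 ⇒ p = 4/11, and the value is (-3)·(4/11) − 1 = -23/11.
For General C: with q = P(b2), equating U's and D's payoffs gives −7q + 3 = 4q − 5 ⇒ q = 8/11.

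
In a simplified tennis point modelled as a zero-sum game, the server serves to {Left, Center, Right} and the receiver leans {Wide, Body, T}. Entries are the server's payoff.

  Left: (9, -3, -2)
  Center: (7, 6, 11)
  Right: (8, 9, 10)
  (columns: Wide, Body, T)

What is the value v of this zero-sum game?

Row minima: Left → -3, Center → 6, Right → 8; maximin = 8.
Column maxima: Wide → 9, Body → 9, T → 11; minimax = 9.
8 ≠ 9, so there is no saddle point; optimal play is mixed.
T is strictly dominated by Body (it gives the server strictly more in every row), so the receiver never plays it.
With T eliminated, Center is strictly dominated by Right (Right gives the server strictly more in every remaining column), so the server never plays it.
On the remaining 2×2 (Left, Right vs Wide, Body):
Let the server play Left with probability p. Expected payoff against Wide: 9p + 8(1−p) = p + 8; against Body: (-3)p + 9(1−p) = −12p + 9.
Setting these equal: p + 8 = −12p + 9 ⇒ 13p = 1 ⇒ p = 1/13, and the value is (1)·(1/13) + 8 = 105/13.
For the receiver: with q = P(Wide), equating Left's and Right's payoffs gives 12q − 3 = −q + 9 ⇒ q = 12/13.

105/13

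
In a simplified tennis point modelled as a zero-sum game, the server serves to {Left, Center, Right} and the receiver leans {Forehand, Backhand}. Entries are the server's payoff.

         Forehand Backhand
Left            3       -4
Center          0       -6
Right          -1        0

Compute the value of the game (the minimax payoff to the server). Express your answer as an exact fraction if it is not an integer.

Row minima: Left → -4, Center → -6, Right → -1; maximin = -1.
Column maxima: Forehand → 3, Backhand → 0; minimax = 0.
-1 ≠ 0, so there is no saddle point; optimal play is mixed.
Center is strictly dominated by Left, so the server never plays it.
On the remaining 2×2 (Left, Right vs Forehand, Backhand):
Let the server play Left with probability p. Expected payoff against Forehand: 3p + (-1)(1−p) = 4p − 1; against Backhand: (-4)p + 0(1−p) = −4p.
Setting these equal: 4p − 1 = −4p ⇒ 8p = 1 ⇒ p = 1/8, and the value is (4)·(1/8) − 1 = -1/2.
For the receiver: with q = P(Forehand), equating Left's and Right's payoffs gives 7q − 4 = −q ⇒ q = 1/2.

-1/2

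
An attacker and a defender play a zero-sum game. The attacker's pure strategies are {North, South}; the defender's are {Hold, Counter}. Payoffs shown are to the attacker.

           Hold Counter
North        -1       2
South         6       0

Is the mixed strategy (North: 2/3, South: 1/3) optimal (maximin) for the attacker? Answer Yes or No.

Against Hold this mix gives (2/3)·(-1) + (1/3)·6 = 4/3.
Against Counter this mix gives (2/3)·2 + (1/3)·0 = 4/3.
All of the defender's active replies (Hold, Counter) yield 4/3, and no column does worse for the attacker. The mix makes the defender indifferent and guarantees 4/3, so it is optimal.

Yes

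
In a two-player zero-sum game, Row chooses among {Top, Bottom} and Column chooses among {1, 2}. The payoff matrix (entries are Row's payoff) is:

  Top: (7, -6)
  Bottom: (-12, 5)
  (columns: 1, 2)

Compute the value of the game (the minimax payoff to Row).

-37/30

Row minima: Top → -6, Bottom → -12; maximin = -6.
Column maxima: 1 → 7, 2 → 5; minimax = 5.
-6 ≠ 5, so there is no saddle point; optimal play is mixed.
Let Row play Top with probability p. Expected payoff against 1: 7p + (-12)(1−p) = 19p − 12; against 2: (-6)p + 5(1−p) = −11p + 5.
Setting these equal: 19p − 12 = −11p + 5 ⇒ 30p = 17 ⇒ p = 17/30, and the value is (19)·(17/30) − 12 = -37/30.
For Column: with q = P(1), equating Top's and Bottom's payoffs gives 13q − 6 = −17q + 5 ⇒ q = 11/30.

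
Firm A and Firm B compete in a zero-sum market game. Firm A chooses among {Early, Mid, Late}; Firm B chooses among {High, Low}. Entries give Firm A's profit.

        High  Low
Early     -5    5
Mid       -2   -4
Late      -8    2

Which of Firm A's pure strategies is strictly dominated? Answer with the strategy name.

Early gives a strictly higher payoff than Late against every column: -5 > -8, 5 > 2.
So Late is strictly dominated and Firm A never plays it.

Late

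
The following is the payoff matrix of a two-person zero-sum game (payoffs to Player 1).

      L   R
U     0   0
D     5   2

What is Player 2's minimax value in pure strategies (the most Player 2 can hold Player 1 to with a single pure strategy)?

Column maxima: L → 5, R → 2.
The smallest of these is 2.

2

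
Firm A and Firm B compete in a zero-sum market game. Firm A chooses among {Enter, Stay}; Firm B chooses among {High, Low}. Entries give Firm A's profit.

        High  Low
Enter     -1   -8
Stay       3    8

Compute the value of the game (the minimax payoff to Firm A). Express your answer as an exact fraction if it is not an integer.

3

Row minima: Enter → -8, Stay → 3; maximin = 3.
Column maxima: High → 3, Low → 8; minimax = 3.
Since maximin = minimax = 3, there is a saddle point and the value is 3.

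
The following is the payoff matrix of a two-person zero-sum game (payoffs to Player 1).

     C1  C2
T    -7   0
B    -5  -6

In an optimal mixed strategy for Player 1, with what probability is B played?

Row minima: T → -7, B → -6; maximin = -6.
Column maxima: C1 → -5, C2 → 0; minimax = -5.
-6 ≠ -5, so there is no saddle point; optimal play is mixed.
Let Player 1 play T with probability p. Expected payoff against C1: (-7)p + (-5)(1−p) = −2p − 5; against C2: 0p + (-6)(1−p) = 6p − 6.
Setting these equal: −2p − 5 = 6p − 6 ⇒ −8p = -1 ⇒ p = 1/8, and the value is (-2)·(1/8) − 5 = -21/4.
For Player 2: with q = P(C1), equating T's and B's payoffs gives −7q = q − 6 ⇒ q = 3/4.

7/8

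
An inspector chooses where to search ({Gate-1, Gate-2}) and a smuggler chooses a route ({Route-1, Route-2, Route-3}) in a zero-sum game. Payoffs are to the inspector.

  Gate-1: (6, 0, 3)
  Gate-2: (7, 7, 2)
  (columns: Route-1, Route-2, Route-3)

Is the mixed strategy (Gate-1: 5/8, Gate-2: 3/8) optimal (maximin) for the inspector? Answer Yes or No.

Yes

Against Route-1 this mix gives (5/8)·6 + (3/8)·7 = 51/8.
Against Route-2 this mix gives (5/8)·0 + (3/8)·7 = 21/8.
Against Route-3 this mix gives (5/8)·3 + (3/8)·2 = 21/8.
All of the smuggler's active replies (Route-2, Route-3) yield 21/8, and no column does worse for the inspector. The mix makes the smuggler indifferent and guarantees 21/8, so it is optimal.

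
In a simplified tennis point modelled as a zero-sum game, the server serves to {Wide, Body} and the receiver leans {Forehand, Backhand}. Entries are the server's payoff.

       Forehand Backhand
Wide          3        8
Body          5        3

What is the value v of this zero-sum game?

31/7

Row minima: Wide → 3, Body → 3; maximin = 3.
Column maxima: Forehand → 5, Backhand → 8; minimax = 5.
3 ≠ 5, so there is no saddle point; optimal play is mixed.
Let the server play Wide with probability p. Expected payoff against Forehand: 3p + 5(1−p) = −2p + 5; against Backhand: 8p + 3(1−p) = 5p + 3.
Setting these equal: −2p + 5 = 5p + 3 ⇒ −7p = -2 ⇒ p = 2/7, and the value is (-2)·(2/7) + 5 = 31/7.
For the receiver: with q = P(Forehand), equating Wide's and Body's payoffs gives −5q + 8 = 2q + 3 ⇒ q = 5/7.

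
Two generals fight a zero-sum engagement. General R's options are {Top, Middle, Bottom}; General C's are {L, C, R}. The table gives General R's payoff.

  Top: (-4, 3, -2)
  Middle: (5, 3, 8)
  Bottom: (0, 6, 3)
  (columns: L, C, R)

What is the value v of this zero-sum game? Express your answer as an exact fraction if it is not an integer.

15/4

Row minima: Top → -4, Middle → 3, Bottom → 0; maximin = 3.
Column maxima: L → 5, C → 6, R → 8; minimax = 5.
3 ≠ 5, so there is no saddle point; optimal play is mixed.
Top is strictly dominated by Bottom, so General R never plays it.
R is strictly dominated by L (it gives General R strictly more in every row), so General C never plays it.
On the remaining 2×2 (Middle, Bottom vs L, C):
Let General R play Middle with probability p. Expected payoff against L: 5p + 0(1−p) = 5p; against C: 3p + 6(1−p) = −3p + 6.
Setting these equal: 5p = −3p + 6 ⇒ 8p = 6 ⇒ p = 3/4, and the value is (5)·(3/4) = 15/4.
For General C: with q = P(L), equating Middle's and Bottom's payoffs gives 2q + 3 = −6q + 6 ⇒ q = 3/8.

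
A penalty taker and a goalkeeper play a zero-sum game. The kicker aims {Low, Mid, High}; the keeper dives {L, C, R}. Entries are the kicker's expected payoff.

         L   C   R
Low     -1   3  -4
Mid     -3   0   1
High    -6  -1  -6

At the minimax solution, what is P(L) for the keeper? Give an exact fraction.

Row minima: Low → -4, Mid → -3, High → -6; maximin = -3.
Column maxima: L → -1, C → 3, R → 1; minimax = -1.
-3 ≠ -1, so there is no saddle point; optimal play is mixed.
High is strictly dominated by Low, so the kicker never plays it.
C is strictly dominated by L (it gives the kicker strictly more in every row), so the keeper never plays it.
On the remaining 2×2 (Low, Mid vs L, R):
Let the kicker play Low with probability p. Expected payoff against L: (-1)p + (-3)(1−p) = 2p − 3; against R: (-4)p + 1(1−p) = −5p + 1.
Setting these equal: 2p − 3 = −5p + 1 ⇒ 7p = 4 ⇒ p = 4/7, and the value is (2)·(4/7) − 3 = -13/7.
For the keeper: with q = P(L), equating Low's and Mid's payoffs gives 3q − 4 = −4q + 1 ⇒ q = 5/7.

5/7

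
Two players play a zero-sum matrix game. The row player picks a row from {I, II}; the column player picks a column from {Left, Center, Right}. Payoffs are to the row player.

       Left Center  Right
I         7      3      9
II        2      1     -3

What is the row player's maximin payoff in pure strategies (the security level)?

Row minima: I → 3, II → -3.
The best of these is 3.

3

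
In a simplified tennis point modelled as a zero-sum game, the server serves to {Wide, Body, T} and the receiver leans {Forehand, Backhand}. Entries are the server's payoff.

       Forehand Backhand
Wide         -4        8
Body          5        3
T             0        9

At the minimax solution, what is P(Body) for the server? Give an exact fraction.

9/11

Row minima: Wide → -4, Body → 3, T → 0; maximin = 3.
Column maxima: Forehand → 5, Backhand → 9; minimax = 5.
3 ≠ 5, so there is no saddle point; optimal play is mixed.
Wide is strictly dominated by T, so the server never plays it.
On the remaining 2×2 (Body, T vs Forehand, Backhand):
Let the server play Body with probability p. Expected payoff against Forehand: 5p + 0(1−p) = 5p; against Backhand: 3p + 9(1−p) = −6p + 9.
Setting these equal: 5p = −6p + 9 ⇒ 11p = 9 ⇒ p = 9/11, and the value is (5)·(9/11) = 45/11.
For the receiver: with q = P(Forehand), equating Body's and T's payoffs gives 2q + 3 = −9q + 9 ⇒ q = 6/11.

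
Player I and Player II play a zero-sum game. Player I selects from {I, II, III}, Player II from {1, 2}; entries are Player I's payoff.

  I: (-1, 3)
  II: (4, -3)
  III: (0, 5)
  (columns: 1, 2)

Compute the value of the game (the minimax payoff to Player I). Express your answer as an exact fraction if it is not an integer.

Row minima: I → -1, II → -3, III → 0; maximin = 0.
Column maxima: 1 → 4, 2 → 5; minimax = 4.
0 ≠ 4, so there is no saddle point; optimal play is mixed.
I is strictly dominated by III, so Player I never plays it.
On the remaining 2×2 (II, III vs 1, 2):
Let Player I play II with probability p. Expected payoff against 1: 4p + 0(1−p) = 4p; against 2: (-3)p + 5(1−p) = −8p + 5.
Setting these equal: 4p = −8p + 5 ⇒ 12p = 5 ⇒ p = 5/12, and the value is (4)·(5/12) = 5/3.
For Player II: with q = P(1), equating II's and III's payoffs gives 7q − 3 = −5q + 5 ⇒ q = 2/3.

5/3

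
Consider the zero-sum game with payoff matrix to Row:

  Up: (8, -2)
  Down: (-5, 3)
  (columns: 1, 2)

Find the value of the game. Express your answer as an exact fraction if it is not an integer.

Row minima: Up → -2, Down → -5; maximin = -2.
Column maxima: 1 → 8, 2 → 3; minimax = 3.
-2 ≠ 3, so there is no saddle point; optimal play is mixed.
Let Row play Up with probability p. Expected payoff against 1: 8p + (-5)(1−p) = 13p − 5; against 2: (-2)p + 3(1−p) = −5p + 3.
Setting these equal: 13p − 5 = −5p + 3 ⇒ 18p = 8 ⇒ p = 4/9, and the value is (13)·(4/9) − 5 = 7/9.
For Column: with q = P(1), equating Up's and Down's payoffs gives 10q − 2 = −8q + 3 ⇒ q = 5/18.

7/9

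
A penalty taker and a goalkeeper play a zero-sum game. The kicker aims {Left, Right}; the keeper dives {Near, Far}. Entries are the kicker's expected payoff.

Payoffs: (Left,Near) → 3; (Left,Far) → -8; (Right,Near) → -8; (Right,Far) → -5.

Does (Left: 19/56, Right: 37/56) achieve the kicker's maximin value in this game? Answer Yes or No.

Against Near this mix gives (19/56)·3 + (37/56)·(-8) = -239/56.
Against Far this mix gives (19/56)·(-8) + (37/56)·(-5) = -337/56.
The keeper will play Far, holding the kicker to -337/56. Shifting weight toward the row that does better against Far would raise this floor (the equalizing mix achieves -79/14 against both Far and Near), so the proposed strategy is not optimal.

No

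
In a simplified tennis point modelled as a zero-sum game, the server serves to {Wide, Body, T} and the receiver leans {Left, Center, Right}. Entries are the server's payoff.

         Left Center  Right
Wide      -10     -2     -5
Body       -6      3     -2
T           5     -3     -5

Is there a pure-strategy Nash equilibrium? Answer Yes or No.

Row minima: Wide → -10, Body → -6, T → -5; maximin = -5.
Column maxima: Left → 5, Center → 3, Right → -2; minimax = -2.
-5 ≠ -2, so no pure-strategy equilibrium exists.

No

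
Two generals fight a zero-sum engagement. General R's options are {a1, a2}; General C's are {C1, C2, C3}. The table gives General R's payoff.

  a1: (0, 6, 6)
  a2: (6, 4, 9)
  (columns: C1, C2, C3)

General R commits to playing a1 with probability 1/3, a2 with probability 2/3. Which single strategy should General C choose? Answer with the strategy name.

C1

If General C plays C1, General R's expected payoff is (1/3)·0 + (2/3)·6 = 4.
If General C plays C2, General R's expected payoff is (1/3)·6 + (2/3)·4 = 14/3.
If General C plays C3, General R's expected payoff is (1/3)·6 + (2/3)·9 = 8.
General C minimizes General R's payoff; the smallest is 4, so the best response is C1.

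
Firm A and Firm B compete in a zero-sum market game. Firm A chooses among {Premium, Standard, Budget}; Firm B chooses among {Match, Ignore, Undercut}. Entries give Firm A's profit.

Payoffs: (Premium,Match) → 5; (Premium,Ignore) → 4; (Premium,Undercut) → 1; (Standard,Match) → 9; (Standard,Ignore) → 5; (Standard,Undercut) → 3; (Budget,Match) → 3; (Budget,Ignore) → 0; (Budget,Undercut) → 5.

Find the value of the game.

25/7

Row minima: Premium → 1, Standard → 3, Budget → 0; maximin = 3.
Column maxima: Match → 9, Ignore → 5, Undercut → 5; minimax = 5.
3 ≠ 5, so there is no saddle point; optimal play is mixed.
Premium is strictly dominated by Standard, so Firm A never plays it.
Match is strictly dominated by Ignore (it gives Firm A strictly more in every row), so Firm B never plays it.
On the remaining 2×2 (Standard, Budget vs Ignore, Undercut):
Let Firm A play Standard with probability p. Expected payoff against Ignore: 5p + 0(1−p) = 5p; against Undercut: 3p + 5(1−p) = −2p + 5.
Setting these equal: 5p = −2p + 5 ⇒ 7p = 5 ⇒ p = 5/7, and the value is (5)·(5/7) = 25/7.
For Firm B: with q = P(Ignore), equating Standard's and Budget's payoffs gives 2q + 3 = −5q + 5 ⇒ q = 2/7.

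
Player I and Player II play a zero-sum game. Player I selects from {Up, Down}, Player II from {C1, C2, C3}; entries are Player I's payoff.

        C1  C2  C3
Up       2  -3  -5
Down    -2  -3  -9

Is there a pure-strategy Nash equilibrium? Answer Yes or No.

Row minima: Up → -5, Down → -9; maximin = -5.
Column maxima: C1 → 2, C2 → -3, C3 → -5; minimax = -5.
maximin = minimax = -5, so a saddle point exists.

Yes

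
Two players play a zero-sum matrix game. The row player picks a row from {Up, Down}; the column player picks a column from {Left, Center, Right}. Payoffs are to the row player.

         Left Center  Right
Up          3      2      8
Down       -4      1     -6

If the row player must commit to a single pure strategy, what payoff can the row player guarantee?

Row minima: Up → 2, Down → -6.
The best of these is 2.

2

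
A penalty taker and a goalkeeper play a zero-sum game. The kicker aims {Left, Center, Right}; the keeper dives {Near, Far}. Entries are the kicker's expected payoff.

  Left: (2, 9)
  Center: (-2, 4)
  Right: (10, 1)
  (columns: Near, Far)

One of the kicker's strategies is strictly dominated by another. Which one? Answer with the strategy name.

Left gives a strictly higher payoff than Center against every column: 2 > -2, 9 > 4.
So Center is strictly dominated and the kicker never plays it.

Center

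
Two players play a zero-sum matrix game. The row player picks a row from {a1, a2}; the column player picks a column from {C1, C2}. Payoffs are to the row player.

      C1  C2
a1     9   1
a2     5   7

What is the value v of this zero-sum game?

Row minima: a1 → 1, a2 → 5; maximin = 5.
Column maxima: C1 → 9, C2 → 7; minimax = 7.
5 ≠ 7, so there is no saddle point; optimal play is mixed.
Let the row player play a1 with probability p. Expected payoff against C1: 9p + 5(1−p) = 4p + 5; against C2: 1p + 7(1−p) = −6p + 7.
Setting these equal: 4p + 5 = −6p + 7 ⇒ 10p = 2 ⇒ p = 1/5, and the value is (4)·(1/5) + 5 = 29/5.
For the column player: with q = P(C1), equating a1's and a2's payoffs gives 8q + 1 = −2q + 7 ⇒ q = 3/5.

29/5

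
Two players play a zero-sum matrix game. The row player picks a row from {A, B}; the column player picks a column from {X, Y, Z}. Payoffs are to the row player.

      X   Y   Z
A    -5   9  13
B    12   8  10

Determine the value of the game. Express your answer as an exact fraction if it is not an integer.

Row minima: A → -5, B → 8; maximin = 8.
Column maxima: X → 12, Y → 9, Z → 13; minimax = 9.
8 ≠ 9, so there is no saddle point; optimal play is mixed.
Z is strictly dominated by Y (it gives the row player strictly more in every row), so the column player never plays it.
On the remaining 2×2 (A, B vs X, Y):
Let the row player play A with probability p. Expected payoff against X: (-5)p + 12(1−p) = −17p + 12; against Y: 9p + 8(1−p) = p + 8.
Setting these equal: −17p + 12 = p + 8 ⇒ −18p = -4 ⇒ p = 2/9, and the value is (-17)·(2/9) + 12 = 74/9.
For the column player: with q = P(X), equating A's and B's payoffs gives −14q + 9 = 4q + 8 ⇒ q = 1/18.

74/9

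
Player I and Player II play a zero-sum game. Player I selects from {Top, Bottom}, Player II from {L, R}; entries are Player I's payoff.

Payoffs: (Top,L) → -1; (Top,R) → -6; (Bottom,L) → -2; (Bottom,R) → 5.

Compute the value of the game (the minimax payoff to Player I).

Row minima: Top → -6, Bottom → -2; maximin = -2.
Column maxima: L → -1, R → 5; minimax = -1.
-2 ≠ -1, so there is no saddle point; optimal play is mixed.
Let Player I play Top with probability p. Expected payoff against L: (-1)p + (-2)(1−p) = p − 2; against R: (-6)p + 5(1−p) = −11p + 5.
Setting these equal: p − 2 = −11p + 5 ⇒ 12p = 7 ⇒ p = 7/12, and the value is (1)·(7/12) − 2 = -17/12.
For Player II: with q = P(L), equating Top's and Bottom's payoffs gives 5q − 6 = −7q + 5 ⇒ q = 11/12.

-17/12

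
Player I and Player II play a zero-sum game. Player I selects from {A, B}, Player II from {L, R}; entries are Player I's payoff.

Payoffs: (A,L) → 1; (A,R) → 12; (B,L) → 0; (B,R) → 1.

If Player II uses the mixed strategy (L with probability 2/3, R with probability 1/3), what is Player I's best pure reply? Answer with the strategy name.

Expected payoff of A: (2/3)·1 + (1/3)·12 = 14/3.
Expected payoff of B: (2/3)·0 + (1/3)·1 = 1/3.
The largest is 14/3, so Player I's best response is A.

A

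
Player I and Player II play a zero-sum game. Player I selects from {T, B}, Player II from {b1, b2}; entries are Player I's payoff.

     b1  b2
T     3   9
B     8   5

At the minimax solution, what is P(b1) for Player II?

Row minima: T → 3, B → 5; maximin = 5.
Column maxima: b1 → 8, b2 → 9; minimax = 8.
5 ≠ 8, so there is no saddle point; optimal play is mixed.
Let Player I play T with probability p. Expected payoff against b1: 3p + 8(1−p) = −5p + 8; against b2: 9p + 5(1−p) = 4p + 5.
Setting these equal: −5p + 8 = 4p + 5 ⇒ −9p = -3 ⇒ p = 1/3, and the value is (-5)·(1/3) + 8 = 19/3.
For Player II: with q = P(b1), equating T's and B's payoffs gives −6q + 9 = 3q + 5 ⇒ q = 4/9.

4/9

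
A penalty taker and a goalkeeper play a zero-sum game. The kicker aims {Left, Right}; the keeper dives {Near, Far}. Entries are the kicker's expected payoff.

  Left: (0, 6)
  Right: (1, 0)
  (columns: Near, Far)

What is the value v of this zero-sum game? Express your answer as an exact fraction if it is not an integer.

Row minima: Left → 0, Right → 0; maximin = 0.
Column maxima: Near → 1, Far → 6; minimax = 1.
0 ≠ 1, so there is no saddle point; optimal play is mixed.
Let the kicker play Left with probability p. Expected payoff against Near: 0p + 1(1−p) = −p + 1; against Far: 6p + 0(1−p) = 6p.
Setting these equal: −p + 1 = 6p ⇒ −7p = -1 ⇒ p = 1/7, and the value is (-1)·(1/7) + 1 = 6/7.
For the keeper: with q = P(Near), equating Left's and Right's payoffs gives −6q + 6 = q ⇒ q = 6/7.

6/7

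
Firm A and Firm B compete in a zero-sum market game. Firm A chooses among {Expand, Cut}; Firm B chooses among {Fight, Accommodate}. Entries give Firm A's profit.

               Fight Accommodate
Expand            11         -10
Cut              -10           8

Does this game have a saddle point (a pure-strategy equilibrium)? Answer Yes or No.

No

Row minima: Expand → -10, Cut → -10; maximin = -10.
Column maxima: Fight → 11, Accommodate → 8; minimax = 8.
-10 ≠ 8, so no pure-strategy equilibrium exists.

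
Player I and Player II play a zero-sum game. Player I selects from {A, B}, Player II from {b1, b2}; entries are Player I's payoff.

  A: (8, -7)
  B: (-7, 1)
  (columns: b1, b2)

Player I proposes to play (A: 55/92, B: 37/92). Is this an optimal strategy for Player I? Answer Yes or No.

No

Against b1 this mix gives (55/92)·8 + (37/92)·(-7) = 181/92.
Against b2 this mix gives (55/92)·(-7) + (37/92)·1 = -87/23.
Player II will play b2, holding Player I to -87/23. Shifting weight toward the row that does better against b2 would raise this floor (the equalizing mix achieves -41/23 against both b2 and b1), so the proposed strategy is not optimal.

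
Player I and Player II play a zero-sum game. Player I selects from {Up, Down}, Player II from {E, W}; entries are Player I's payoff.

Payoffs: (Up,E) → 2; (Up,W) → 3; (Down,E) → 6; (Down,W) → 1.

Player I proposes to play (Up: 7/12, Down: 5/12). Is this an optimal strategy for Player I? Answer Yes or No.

Against E this mix gives (7/12)·2 + (5/12)·6 = 11/3.
Against W this mix gives (7/12)·3 + (5/12)·1 = 13/6.
Player II will play W, holding Player I to 13/6. Shifting weight toward the row that does better against W would raise this floor (the equalizing mix achieves 8/3 against both W and E), so the proposed strategy is not optimal.

No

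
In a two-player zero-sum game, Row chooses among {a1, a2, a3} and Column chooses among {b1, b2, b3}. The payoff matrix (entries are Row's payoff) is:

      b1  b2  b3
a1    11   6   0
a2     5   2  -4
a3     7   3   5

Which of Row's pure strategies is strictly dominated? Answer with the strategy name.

a1 gives a strictly higher payoff than a2 against every column: 11 > 5, 6 > 2, 0 > -4.
So a2 is strictly dominated and Row never plays it.

a2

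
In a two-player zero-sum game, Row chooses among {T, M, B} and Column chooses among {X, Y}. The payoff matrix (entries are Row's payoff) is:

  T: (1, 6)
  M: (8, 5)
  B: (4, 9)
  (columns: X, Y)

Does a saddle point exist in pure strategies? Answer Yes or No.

Row minima: T → 1, M → 5, B → 4; maximin = 5.
Column maxima: X → 8, Y → 9; minimax = 8.
5 ≠ 8, so no pure-strategy equilibrium exists.

No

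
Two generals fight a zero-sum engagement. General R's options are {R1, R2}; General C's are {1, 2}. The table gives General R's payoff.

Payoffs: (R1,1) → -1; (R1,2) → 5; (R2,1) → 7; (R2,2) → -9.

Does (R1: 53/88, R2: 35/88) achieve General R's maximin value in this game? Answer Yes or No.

Against 1 this mix gives (53/88)·(-1) + (35/88)·7 = 24/11.
Against 2 this mix gives (53/88)·5 + (35/88)·(-9) = -25/44.
General C will play 2, holding General R to -25/44. Shifting weight toward the row that does better against 2 would raise this floor (the equalizing mix achieves 13/11 against both 2 and 1), so the proposed strategy is not optimal.

No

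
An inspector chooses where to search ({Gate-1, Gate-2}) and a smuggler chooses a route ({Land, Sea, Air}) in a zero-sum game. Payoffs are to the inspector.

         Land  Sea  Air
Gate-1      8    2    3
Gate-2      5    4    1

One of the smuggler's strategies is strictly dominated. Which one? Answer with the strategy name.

Land

Sea holds the inspector's payoff strictly below Land in every row: 2 < 8, 4 < 5.
So Land is strictly dominated for the smuggler.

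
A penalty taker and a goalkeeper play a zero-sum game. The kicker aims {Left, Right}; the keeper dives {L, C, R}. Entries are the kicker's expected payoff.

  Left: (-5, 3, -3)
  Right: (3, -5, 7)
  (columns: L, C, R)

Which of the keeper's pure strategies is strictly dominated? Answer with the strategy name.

R

L holds the kicker's payoff strictly below R in every row: -5 < -3, 3 < 7.
So R is strictly dominated for the keeper.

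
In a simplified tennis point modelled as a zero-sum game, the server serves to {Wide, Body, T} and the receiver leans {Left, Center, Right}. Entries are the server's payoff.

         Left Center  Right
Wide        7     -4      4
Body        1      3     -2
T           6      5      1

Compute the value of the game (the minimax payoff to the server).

2

Row minima: Wide → -4, Body → -2, T → 1; maximin = 1.
Column maxima: Left → 7, Center → 5, Right → 4; minimax = 4.
1 ≠ 4, so there is no saddle point; optimal play is mixed.
Body is strictly dominated by T, so the server never plays it.
With Body eliminated, Left is strictly dominated by Center (it gives the server strictly more in every remaining row), so the receiver never plays it.
On the remaining 2×2 (Wide, T vs Center, Right):
Let the server play Wide with probability p. Expected payoff against Center: (-4)p + 5(1−p) = −9p + 5; against Right: 4p + 1(1−p) = 3p + 1.
Setting these equal: −9p + 5 = 3p + 1 ⇒ −12p = -4 ⇒ p = 1/3, and the value is (-9)·(1/3) + 5 = 2.
For the receiver: with q = P(Center), equating Wide's and T's payoffs gives −8q + 4 = 4q + 1 ⇒ q = 1/4.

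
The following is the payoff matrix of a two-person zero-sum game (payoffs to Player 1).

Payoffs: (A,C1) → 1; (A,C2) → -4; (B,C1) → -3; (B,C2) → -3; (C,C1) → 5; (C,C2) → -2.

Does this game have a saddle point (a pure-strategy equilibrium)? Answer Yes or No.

Yes

Row minima: A → -4, B → -3, C → -2; maximin = -2.
Column maxima: C1 → 5, C2 → -2; minimax = -2.
maximin = minimax = -2, so a saddle point exists.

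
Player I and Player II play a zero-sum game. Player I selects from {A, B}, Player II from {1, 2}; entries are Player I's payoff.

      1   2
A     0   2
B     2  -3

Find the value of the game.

Row minima: A → 0, B → -3; maximin = 0.
Column maxima: 1 → 2, 2 → 2; minimax = 2.
0 ≠ 2, so there is no saddle point; optimal play is mixed.
Let Player I play A with probability p. Expected payoff against 1: 0p + 2(1−p) = −2p + 2; against 2: 2p + (-3)(1−p) = 5p − 3.
Setting these equal: −2p + 2 = 5p − 3 ⇒ −7p = -5 ⇒ p = 5/7, and the value is (-2)·(5/7) + 2 = 4/7.
For Player II: with q = P(1), equating A's and B's payoffs gives −2q + 2 = 5q − 3 ⇒ q = 5/7.

4/7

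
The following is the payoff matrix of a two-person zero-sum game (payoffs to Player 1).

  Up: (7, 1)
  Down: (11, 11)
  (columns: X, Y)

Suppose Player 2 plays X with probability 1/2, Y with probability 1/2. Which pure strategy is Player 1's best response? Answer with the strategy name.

Expected payoff of Up: (1/2)·7 + (1/2)·1 = 4.
Expected payoff of Down: (1/2)·11 + (1/2)·11 = 11.
The largest is 11, so Player 1's best response is Down.

Down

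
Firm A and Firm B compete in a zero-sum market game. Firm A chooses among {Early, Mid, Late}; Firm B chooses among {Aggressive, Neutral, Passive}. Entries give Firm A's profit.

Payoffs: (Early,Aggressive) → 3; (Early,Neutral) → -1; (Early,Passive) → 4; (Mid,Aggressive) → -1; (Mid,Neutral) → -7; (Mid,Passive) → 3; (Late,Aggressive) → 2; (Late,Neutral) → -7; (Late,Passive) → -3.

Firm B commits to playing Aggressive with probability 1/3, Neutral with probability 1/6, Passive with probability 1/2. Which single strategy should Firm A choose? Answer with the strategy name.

Early

Expected payoff of Early: (1/3)·3 + (1/6)·(-1) + (1/2)·4 = 17/6.
Expected payoff of Mid: (1/3)·(-1) + (1/6)·(-7) + (1/2)·3 = 0.
Expected payoff of Late: (1/3)·2 + (1/6)·(-7) + (1/2)·(-3) = -2.
The largest is 17/6, so Firm A's best response is Early.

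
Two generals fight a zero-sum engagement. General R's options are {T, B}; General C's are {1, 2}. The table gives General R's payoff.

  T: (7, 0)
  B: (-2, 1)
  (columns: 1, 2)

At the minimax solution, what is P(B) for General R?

Row minima: T → 0, B → -2; maximin = 0.
Column maxima: 1 → 7, 2 → 1; minimax = 1.
0 ≠ 1, so there is no saddle point; optimal play is mixed.
Let General R play T with probability p. Expected payoff against 1: 7p + (-2)(1−p) = 9p − 2; against 2: 0p + 1(1−p) = −p + 1.
Setting these equal: 9p − 2 = −p + 1 ⇒ 10p = 3 ⇒ p = 3/10, and the value is (9)·(3/10) − 2 = 7/10.
For General C: with q = P(1), equating T's and B's payoffs gives 7q = −3q + 1 ⇒ q = 1/10.

7/10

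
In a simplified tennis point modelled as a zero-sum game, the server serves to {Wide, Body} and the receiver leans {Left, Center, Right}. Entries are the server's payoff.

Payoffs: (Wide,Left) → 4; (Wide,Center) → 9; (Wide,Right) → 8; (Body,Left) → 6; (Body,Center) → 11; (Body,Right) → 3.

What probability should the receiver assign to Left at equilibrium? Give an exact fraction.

5/7

Row minima: Wide → 4, Body → 3; maximin = 4.
Column maxima: Left → 6, Center → 11, Right → 8; minimax = 6.
4 ≠ 6, so there is no saddle point; optimal play is mixed.
Center is strictly dominated by Left (it gives the server strictly more in every row), so the receiver never plays it.
On the remaining 2×2 (Wide, Body vs Left, Right):
Let the server play Wide with probability p. Expected payoff against Left: 4p + 6(1−p) = −2p + 6; against Right: 8p + 3(1−p) = 5p + 3.
Setting these equal: −2p + 6 = 5p + 3 ⇒ −7p = -3 ⇒ p = 3/7, and the value is (-2)·(3/7) + 6 = 36/7.
For the receiver: with q = P(Left), equating Wide's and Body's payoffs gives −4q + 8 = 3q + 3 ⇒ q = 5/7.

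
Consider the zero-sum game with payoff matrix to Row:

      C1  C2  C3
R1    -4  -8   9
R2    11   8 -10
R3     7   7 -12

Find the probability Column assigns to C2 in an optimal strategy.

Row minima: R1 → -8, R2 → -10, R3 → -12; maximin = -8.
Column maxima: C1 → 11, C2 → 8, C3 → 9; minimax = 8.
-8 ≠ 8, so there is no saddle point; optimal play is mixed.
R3 is strictly dominated by R2, so Row never plays it.
With R3 eliminated, C1 is strictly dominated by C2 (it gives Row strictly more in every remaining row), so Column never plays it.
On the remaining 2×2 (R1, R2 vs C2, C3):
Let Row play R1 with probability p. Expected payoff against C2: (-8)p + 8(1−p) = −16p + 8; against C3: 9p + (-10)(1−p) = 19p − 10.
Setting these equal: −16p + 8 = 19p − 10 ⇒ −35p = -18 ⇒ p = 18/35, and the value is (-16)·(18/35) + 8 = -8/35.
For Column: with q = P(C2), equating R1's and R2's payoffs gives −17q + 9 = 18q − 10 ⇒ q = 19/35.

19/35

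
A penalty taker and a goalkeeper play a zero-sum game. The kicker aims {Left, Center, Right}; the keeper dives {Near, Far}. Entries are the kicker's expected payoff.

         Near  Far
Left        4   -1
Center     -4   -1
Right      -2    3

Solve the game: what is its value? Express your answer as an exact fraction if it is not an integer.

Row minima: Left → -1, Center → -4, Right → -2; maximin = -1.
Column maxima: Near → 4, Far → 3; minimax = 3.
-1 ≠ 3, so there is no saddle point; optimal play is mixed.
Center is strictly dominated by Right, so the kicker never plays it.
On the remaining 2×2 (Left, Right vs Near, Far):
Let the kicker play Left with probability p. Expected payoff against Near: 4p + (-2)(1−p) = 6p − 2; against Far: (-1)p + 3(1−p) = −4p + 3.
Setting these equal: 6p − 2 = −4p + 3 ⇒ 10p = 5 ⇒ p = 1/2, and the value is (6)·(1/2) − 2 = 1.
For the keeper: with q = P(Near), equating Left's and Right's payoffs gives 5q − 1 = −5q + 3 ⇒ q = 2/5.

1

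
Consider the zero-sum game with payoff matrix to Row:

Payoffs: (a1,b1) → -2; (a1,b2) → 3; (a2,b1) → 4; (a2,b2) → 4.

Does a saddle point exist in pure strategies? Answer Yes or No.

Row minima: a1 → -2, a2 → 4; maximin = 4.
Column maxima: b1 → 4, b2 → 4; minimax = 4.
maximin = minimax = 4, so a saddle point exists.

Yes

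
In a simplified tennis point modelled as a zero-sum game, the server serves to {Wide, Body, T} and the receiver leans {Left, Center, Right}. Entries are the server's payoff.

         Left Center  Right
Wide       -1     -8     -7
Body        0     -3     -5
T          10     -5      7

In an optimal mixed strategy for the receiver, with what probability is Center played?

6/7

Row minima: Wide → -8, Body → -5, T → -5; maximin = -5.
Column maxima: Left → 10, Center → -3, Right → 7; minimax = -3.
-5 ≠ -3, so there is no saddle point; optimal play is mixed.
Wide is strictly dominated by Body, so the server never plays it.
Left is strictly dominated by Center (it gives the server strictly more in every row), so the receiver never plays it.
On the remaining 2×2 (Body, T vs Center, Right):
Let the server play Body with probability p. Expected payoff against Center: (-3)p + (-5)(1−p) = 2p − 5; against Right: (-5)p + 7(1−p) = −12p + 7.
Setting these equal: 2p − 5 = −12p + 7 ⇒ 14p = 12 ⇒ p = 6/7, and the value is (2)·(6/7) − 5 = -23/7.
For the receiver: with q = P(Center), equating Body's and T's payoffs gives 2q − 5 = −12q + 7 ⇒ q = 6/7.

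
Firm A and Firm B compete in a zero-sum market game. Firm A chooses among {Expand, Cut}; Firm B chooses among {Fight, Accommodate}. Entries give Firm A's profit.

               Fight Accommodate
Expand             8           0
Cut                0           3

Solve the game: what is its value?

Row minima: Expand → 0, Cut → 0; maximin = 0.
Column maxima: Fight → 8, Accommodate → 3; minimax = 3.
0 ≠ 3, so there is no saddle point; optimal play is mixed.
Let Firm A play Expand with probability p. Expected payoff against Fight: 8p + 0(1−p) = 8p; against Accommodate: 0p + 3(1−p) = −3p + 3.
Setting these equal: 8p = −3p + 3 ⇒ 11p = 3 ⇒ p = 3/11, and the value is (8)·(3/11) = 24/11.
For Firm B: with q = P(Fight), equating Expand's and Cut's payoffs gives 8q = −3q + 3 ⇒ q = 3/11.

24/11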